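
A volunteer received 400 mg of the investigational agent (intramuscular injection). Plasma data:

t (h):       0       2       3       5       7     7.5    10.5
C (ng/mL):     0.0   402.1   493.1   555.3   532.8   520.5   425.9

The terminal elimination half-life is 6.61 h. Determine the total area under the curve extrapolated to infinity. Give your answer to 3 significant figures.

Trapezoidal AUC_0→10.5:
  [0→2]: (0.0+402.1)/2 × 2 = 402.1
  [2→3]: (402.1+493.1)/2 × 1 = 447.6
  [3→5]: (493.1+555.3)/2 × 2 = 1048.4
  [5→7]: (555.3+532.8)/2 × 2 = 1088.1
  [7→7.5]: (532.8+520.5)/2 × 0.5 = 263.325
  [7.5→10.5]: (520.5+425.9)/2 × 3 = 1419.6
  Sum = 4669.125 ng/mL·h
k_e = ln2 / t½ = 0.693147 / 6.61 = 0.1049 h^-1
Extrapolated tail: C_last / k_e = 425.9 / 0.1049 = 4060.057
AUC_0→∞ = 4669.125 + 4060.057 = 8729.182 ng/mL·h

AUC = 8730 ng/mL·h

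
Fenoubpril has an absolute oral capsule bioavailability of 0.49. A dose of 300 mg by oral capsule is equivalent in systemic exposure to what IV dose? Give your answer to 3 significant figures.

D_iv = 147 mg

Systemic exposure from an extravascular dose = F × D_ev, so the equivalent IV dose is F × D_ev.
D_iv = F × D_ev = 0.49 × 300 = 147 mg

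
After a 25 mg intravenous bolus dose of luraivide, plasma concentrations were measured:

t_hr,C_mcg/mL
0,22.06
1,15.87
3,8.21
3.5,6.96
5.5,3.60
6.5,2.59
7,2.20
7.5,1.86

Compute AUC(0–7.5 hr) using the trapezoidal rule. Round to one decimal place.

AUC = 62.7 mcg/mL·hr

Trapezoidal AUC_0→7.5:
  [0→1]: (22.06+15.87)/2 × 1 = 18.965
  [1→3]: (15.87+8.21)/2 × 2 = 24.08
  [3→3.5]: (8.21+6.96)/2 × 0.5 = 3.7925
  [3.5→5.5]: (6.96+3.60)/2 × 2 = 10.56
  [5.5→6.5]: (3.60+2.59)/2 × 1 = 3.095
  [6.5→7]: (2.59+2.20)/2 × 0.5 = 1.1975
  [7→7.5]: (2.20+1.86)/2 × 0.5 = 1.015
  Sum = 62.705 mcg/mL·hr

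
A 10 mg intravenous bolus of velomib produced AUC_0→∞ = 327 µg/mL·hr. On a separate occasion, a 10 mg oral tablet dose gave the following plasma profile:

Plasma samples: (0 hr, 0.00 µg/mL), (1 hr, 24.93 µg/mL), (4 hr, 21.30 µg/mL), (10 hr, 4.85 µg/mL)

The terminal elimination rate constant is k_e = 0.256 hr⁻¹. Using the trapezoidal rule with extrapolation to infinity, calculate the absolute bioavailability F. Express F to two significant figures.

F = 0.55

Trapezoidal AUC_0→10 (oral tablet):
  [0→1]: (0.00+24.93)/2 × 1 = 12.465
  [1→4]: (24.93+21.30)/2 × 3 = 69.345
  [4→10]: (21.30+4.85)/2 × 6 = 78.45
  Sum = 160.26 µg/mL·hr
Tail: C_last/k_e = 4.85/0.256 = 18.945
AUC_0→∞ (oral tablet) = 160.26 + 18.945 = 179.205 µg/mL·hr
F = (AUC_ev/D_ev)/(AUC_iv/D_iv) = (179.205/10)/(327/10) = 17.9205/32.7 = 0.5480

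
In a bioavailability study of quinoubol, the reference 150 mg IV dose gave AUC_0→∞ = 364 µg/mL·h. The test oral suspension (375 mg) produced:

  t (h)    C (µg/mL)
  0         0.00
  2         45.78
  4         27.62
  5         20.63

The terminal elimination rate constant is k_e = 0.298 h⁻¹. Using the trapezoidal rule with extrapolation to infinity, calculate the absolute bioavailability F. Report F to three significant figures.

F = 0.234

Trapezoidal AUC_0→5 (oral suspension):
  [0→2]: (0.00+45.78)/2 × 2 = 45.78
  [2→4]: (45.78+27.62)/2 × 2 = 73.4
  [4→5]: (27.62+20.63)/2 × 1 = 24.125
  Sum = 143.305 µg/mL·h
Tail: C_last/k_e = 20.63/0.298 = 69.228
AUC_0→∞ (oral suspension) = 143.305 + 69.228 = 212.533 µg/mL·h
F = (AUC_ev/D_ev)/(AUC_iv/D_iv) = (212.533/375)/(364/150) = 0.566755/2.42667 = 0.2336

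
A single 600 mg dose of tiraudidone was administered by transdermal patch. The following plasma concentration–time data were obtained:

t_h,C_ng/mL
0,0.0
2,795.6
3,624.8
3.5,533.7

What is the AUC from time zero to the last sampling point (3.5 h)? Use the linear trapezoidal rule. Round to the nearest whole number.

AUC = 1795 ng/mL·h

Trapezoidal AUC_0→3.5:
  [0→2]: (0.0+795.6)/2 × 2 = 795.6
  [2→3]: (795.6+624.8)/2 × 1 = 710.2
  [3→3.5]: (624.8+533.7)/2 × 0.5 = 289.625
  Sum = 1795.425 ng/mL·h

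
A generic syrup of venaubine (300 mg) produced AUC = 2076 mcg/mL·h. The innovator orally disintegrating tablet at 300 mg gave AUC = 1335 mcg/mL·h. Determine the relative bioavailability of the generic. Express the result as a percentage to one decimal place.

F_rel = (AUC_test/D_test) / (AUC_ref/D_ref)
      = (2076/300) / (1335/300)
      = 6.92 / 4.45 = 1.5551 = 155.51%

F_rel = 155.5%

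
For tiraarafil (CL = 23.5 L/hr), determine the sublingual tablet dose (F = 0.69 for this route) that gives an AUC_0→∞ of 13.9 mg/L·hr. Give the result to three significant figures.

Dose = CL × AUC_0→∞ / F
     = 23.5 × 13.9 / 0.69 = 473.406 mg

Dose = 473 mg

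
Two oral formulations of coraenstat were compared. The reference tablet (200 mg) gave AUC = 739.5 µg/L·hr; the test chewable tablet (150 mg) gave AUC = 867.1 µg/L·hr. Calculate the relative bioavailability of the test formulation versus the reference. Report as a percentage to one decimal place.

F_rel = (AUC_test/D_test) / (AUC_ref/D_ref)
      = (867.1/150) / (739.5/200)
      = 5.78067 / 3.6975 = 1.5634 = 156.34%

F_rel = 156.3%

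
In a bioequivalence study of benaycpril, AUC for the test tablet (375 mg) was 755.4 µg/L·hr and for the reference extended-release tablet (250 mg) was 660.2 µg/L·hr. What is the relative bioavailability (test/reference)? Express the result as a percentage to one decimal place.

F_rel = 76.3%

F_rel = (AUC_test/D_test) / (AUC_ref/D_ref)
      = (755.4/375) / (660.2/250)
      = 2.0144 / 2.6408 = 0.7628 = 76.28%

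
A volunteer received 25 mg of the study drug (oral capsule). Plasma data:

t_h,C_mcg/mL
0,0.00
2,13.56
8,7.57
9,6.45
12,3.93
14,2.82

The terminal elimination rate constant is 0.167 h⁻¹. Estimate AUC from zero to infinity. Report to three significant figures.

Trapezoidal AUC_0→14:
  [0→2]: (0.00+13.56)/2 × 2 = 13.56
  [2→8]: (13.56+7.57)/2 × 6 = 63.39
  [8→9]: (7.57+6.45)/2 × 1 = 7.01
  [9→12]: (6.45+3.93)/2 × 3 = 15.57
  [12→14]: (3.93+2.82)/2 × 2 = 6.75
  Sum = 106.28 mcg/mL·h
Extrapolated tail: C_last / k_e = 2.82 / 0.167 = 16.886
AUC_0→∞ = 106.28 + 16.886 = 123.166 mcg/mL·h

AUC = 123 mcg/mL·h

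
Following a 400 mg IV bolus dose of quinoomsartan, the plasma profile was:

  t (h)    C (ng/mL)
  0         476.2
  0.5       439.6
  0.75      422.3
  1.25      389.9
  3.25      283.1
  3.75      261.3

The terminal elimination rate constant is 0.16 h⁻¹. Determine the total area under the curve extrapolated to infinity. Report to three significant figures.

AUC = 2980 ng/mL·h

Trapezoidal AUC_0→3.75:
  [0→0.5]: (476.2+439.6)/2 × 0.5 = 228.95
  [0.5→0.75]: (439.6+422.3)/2 × 0.25 = 107.7375
  [0.75→1.25]: (422.3+389.9)/2 × 0.5 = 203.05
  [1.25→3.25]: (389.9+283.1)/2 × 2 = 673.0
  [3.25→3.75]: (283.1+261.3)/2 × 0.5 = 136.1
  Sum = 1348.8375 ng/mL·h
Extrapolated tail: C_last / k_e = 261.3 / 0.16 = 1633.125
AUC_0→∞ = 1348.8375 + 1633.125 = 2981.9625 ng/mL·h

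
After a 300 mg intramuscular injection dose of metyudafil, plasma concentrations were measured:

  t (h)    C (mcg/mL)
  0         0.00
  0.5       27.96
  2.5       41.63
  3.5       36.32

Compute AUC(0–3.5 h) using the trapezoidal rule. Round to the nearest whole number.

AUC = 116 mcg/mL·h

Trapezoidal AUC_0→3.5:
  [0→0.5]: (0.00+27.96)/2 × 0.5 = 6.99
  [0.5→2.5]: (27.96+41.63)/2 × 2 = 69.59
  [2.5→3.5]: (41.63+36.32)/2 × 1 = 38.975
  Sum = 115.555 mcg/mL·h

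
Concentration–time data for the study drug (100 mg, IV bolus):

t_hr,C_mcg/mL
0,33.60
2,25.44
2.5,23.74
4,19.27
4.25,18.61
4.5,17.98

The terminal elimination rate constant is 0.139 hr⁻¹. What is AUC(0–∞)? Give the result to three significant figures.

AUC = 242 mcg/mL·hr

Trapezoidal AUC_0→4.5:
  [0→2]: (33.60+25.44)/2 × 2 = 59.04
  [2→2.5]: (25.44+23.74)/2 × 0.5 = 12.295
  [2.5→4]: (23.74+19.27)/2 × 1.5 = 32.2575
  [4→4.25]: (19.27+18.61)/2 × 0.25 = 4.735
  [4.25→4.5]: (18.61+17.98)/2 × 0.25 = 4.57375
  Sum = 112.90125 mcg/mL·hr
Extrapolated tail: C_last / k_e = 17.98 / 0.139 = 129.353
AUC_0→∞ = 112.90125 + 129.353 = 242.25425 mcg/mL·hr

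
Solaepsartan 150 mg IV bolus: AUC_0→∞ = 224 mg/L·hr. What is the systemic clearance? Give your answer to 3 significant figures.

CL = 0.670 L/hr

CL = Dose_iv / AUC_0→∞
   = 150 / 224 = 0.669643 L/hr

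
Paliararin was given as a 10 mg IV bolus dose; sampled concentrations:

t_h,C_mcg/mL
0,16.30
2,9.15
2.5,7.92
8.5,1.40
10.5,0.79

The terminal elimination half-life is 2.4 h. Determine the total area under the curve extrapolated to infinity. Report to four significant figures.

Trapezoidal AUC_0→10.5:
  [0→2]: (16.30+9.15)/2 × 2 = 25.45
  [2→2.5]: (9.15+7.92)/2 × 0.5 = 4.2675
  [2.5→8.5]: (7.92+1.40)/2 × 6 = 27.96
  [8.5→10.5]: (1.40+0.79)/2 × 2 = 2.19
  Sum = 59.8675 mcg/mL·h
k_e = ln2 / t½ = 0.693147 / 2.4 = 0.2888 h^-1
Extrapolated tail: C_last / k_e = 0.79 / 0.2888 = 2.735
AUC_0→∞ = 59.8675 + 2.735 = 62.6025 mcg/mL·h

AUC = 62.60 mcg/mL·h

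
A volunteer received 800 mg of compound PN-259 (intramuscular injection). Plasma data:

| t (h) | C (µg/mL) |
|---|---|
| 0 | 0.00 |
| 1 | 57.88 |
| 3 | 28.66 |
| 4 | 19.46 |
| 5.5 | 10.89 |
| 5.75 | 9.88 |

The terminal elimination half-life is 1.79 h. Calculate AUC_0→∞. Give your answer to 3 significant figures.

AUC = 190 µg/mL·h

Trapezoidal AUC_0→5.75:
  [0→1]: (0.00+57.88)/2 × 1 = 28.94
  [1→3]: (57.88+28.66)/2 × 2 = 86.54
  [3→4]: (28.66+19.46)/2 × 1 = 24.06
  [4→5.5]: (19.46+10.89)/2 × 1.5 = 22.7625
  [5.5→5.75]: (10.89+9.88)/2 × 0.25 = 2.59625
  Sum = 164.89875 µg/mL·h
k_e = ln2 / t½ = 0.693147 / 1.79 = 0.3872 h^-1
Extrapolated tail: C_last / k_e = 9.88 / 0.3872 = 25.517
AUC_0→∞ = 164.89875 + 25.517 = 190.41575 µg/mL·h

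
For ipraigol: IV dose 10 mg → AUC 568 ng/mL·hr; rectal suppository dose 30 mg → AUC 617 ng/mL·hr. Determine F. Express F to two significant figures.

F = (AUC_ev / D_ev) / (AUC_iv / D_iv)
  = (617/30) / (568/10)
  = 20.5667 / 56.8 = 0.3621

F = 0.36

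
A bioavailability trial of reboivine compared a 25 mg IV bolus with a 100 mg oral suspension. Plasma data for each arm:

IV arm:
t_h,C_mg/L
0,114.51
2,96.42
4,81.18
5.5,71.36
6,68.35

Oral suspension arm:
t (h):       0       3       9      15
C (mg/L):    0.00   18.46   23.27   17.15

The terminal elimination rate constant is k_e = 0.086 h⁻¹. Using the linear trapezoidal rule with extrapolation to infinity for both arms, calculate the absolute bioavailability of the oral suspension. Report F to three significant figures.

F = 0.0888

Trapezoidal AUC_0→6 (IV):
  [0→2]: (114.51+96.42)/2 × 2 = 210.93
  [2→4]: (96.42+81.18)/2 × 2 = 177.6
  [4→5.5]: (81.18+71.36)/2 × 1.5 = 114.405
  [5.5→6]: (71.36+68.35)/2 × 0.5 = 34.9275
  Sum = 537.8625 mg/L·h
IV tail: 68.35/0.086 = 794.767; AUC_iv,0→∞ = 537.8625 + 794.767 = 1332.6295 mg/L·h
Trapezoidal AUC_0→15 (oral suspension):
  [0→3]: (0.00+18.46)/2 × 3 = 27.69
  [3→9]: (18.46+23.27)/2 × 6 = 125.19
  [9→15]: (23.27+17.15)/2 × 6 = 121.26
  Sum = 274.14 mg/L·h
oral suspension tail: 17.15/0.086 = 199.419; AUC_ev,0→∞ = 274.14 + 199.419 = 473.559 mg/L·h
F = (AUC_ev/D_ev)/(AUC_iv/D_iv) = (473.559/100)/(1332.6295/25) = 4.73559/53.30518 = 0.0888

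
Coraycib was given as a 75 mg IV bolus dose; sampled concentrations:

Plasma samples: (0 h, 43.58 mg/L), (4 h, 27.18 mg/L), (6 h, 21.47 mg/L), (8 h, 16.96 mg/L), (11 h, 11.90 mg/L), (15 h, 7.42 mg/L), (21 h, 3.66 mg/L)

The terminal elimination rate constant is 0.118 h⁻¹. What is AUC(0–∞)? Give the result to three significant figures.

Trapezoidal AUC_0→21:
  [0→4]: (43.58+27.18)/2 × 4 = 141.52
  [4→6]: (27.18+21.47)/2 × 2 = 48.65
  [6→8]: (21.47+16.96)/2 × 2 = 38.43
  [8→11]: (16.96+11.90)/2 × 3 = 43.29
  [11→15]: (11.90+7.42)/2 × 4 = 38.64
  [15→21]: (7.42+3.66)/2 × 6 = 33.24
  Sum = 343.77 mg/L·h
Extrapolated tail: C_last / k_e = 3.66 / 0.118 = 31.017
AUC_0→∞ = 343.77 + 31.017 = 374.787 mg/L·h

AUC = 375 mg/L·h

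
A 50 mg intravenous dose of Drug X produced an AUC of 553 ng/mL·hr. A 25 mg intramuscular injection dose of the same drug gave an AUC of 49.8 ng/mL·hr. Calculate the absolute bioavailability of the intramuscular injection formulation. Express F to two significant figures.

F = (AUC_ev / D_ev) / (AUC_iv / D_iv)
  = (49.8/25) / (553/50)
  = 1.992 / 11.06 = 0.1801

F = 0.18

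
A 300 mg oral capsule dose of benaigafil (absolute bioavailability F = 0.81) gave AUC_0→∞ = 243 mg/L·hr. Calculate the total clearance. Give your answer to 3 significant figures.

CL = F × Dose / AUC_0→∞
   = 0.81 × 300 / 243 = 1 L/hr

CL = 1.00 L/hr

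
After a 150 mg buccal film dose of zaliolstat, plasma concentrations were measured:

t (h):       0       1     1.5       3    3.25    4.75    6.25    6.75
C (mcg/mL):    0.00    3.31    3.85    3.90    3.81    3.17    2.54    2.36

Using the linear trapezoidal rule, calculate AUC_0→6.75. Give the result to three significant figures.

AUC = 21.0 mcg/mL·h

Trapezoidal AUC_0→6.75:
  [0→1]: (0.00+3.31)/2 × 1 = 1.655
  [1→1.5]: (3.31+3.85)/2 × 0.5 = 1.79
  [1.5→3]: (3.85+3.90)/2 × 1.5 = 5.8125
  [3→3.25]: (3.90+3.81)/2 × 0.25 = 0.96375
  [3.25→4.75]: (3.81+3.17)/2 × 1.5 = 5.235
  [4.75→6.25]: (3.17+2.54)/2 × 1.5 = 4.2825
  [6.25→6.75]: (2.54+2.36)/2 × 0.5 = 1.225
  Sum = 20.96375 mcg/mL·h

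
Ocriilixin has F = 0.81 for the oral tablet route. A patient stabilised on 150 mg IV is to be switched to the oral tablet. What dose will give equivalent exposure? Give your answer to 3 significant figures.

For equal systemic exposure: F × D_ev = D_iv
D_ev = D_iv / F = 150 / 0.81 = 185.185 mg

D_oral = 185 mg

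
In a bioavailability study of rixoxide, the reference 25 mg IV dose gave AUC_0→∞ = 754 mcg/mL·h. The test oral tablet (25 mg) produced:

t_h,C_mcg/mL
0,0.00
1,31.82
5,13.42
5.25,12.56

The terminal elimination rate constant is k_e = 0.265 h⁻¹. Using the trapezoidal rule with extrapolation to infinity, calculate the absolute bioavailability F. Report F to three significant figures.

F = 0.208

Trapezoidal AUC_0→5.25 (oral tablet):
  [0→1]: (0.00+31.82)/2 × 1 = 15.91
  [1→5]: (31.82+13.42)/2 × 4 = 90.48
  [5→5.25]: (13.42+12.56)/2 × 0.25 = 3.2475
  Sum = 109.6375 mcg/mL·h
Tail: C_last/k_e = 12.56/0.265 = 47.396
AUC_0→∞ (oral tablet) = 109.6375 + 47.396 = 157.0335 mcg/mL·h
F = (AUC_ev/D_ev)/(AUC_iv/D_iv) = (157.0335/25)/(754/25) = 6.28134/30.16 = 0.2083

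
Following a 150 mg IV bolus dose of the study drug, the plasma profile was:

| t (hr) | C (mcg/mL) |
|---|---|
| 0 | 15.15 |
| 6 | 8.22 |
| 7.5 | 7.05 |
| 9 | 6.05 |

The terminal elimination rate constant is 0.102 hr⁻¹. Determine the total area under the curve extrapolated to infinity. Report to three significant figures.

Trapezoidal AUC_0→9:
  [0→6]: (15.15+8.22)/2 × 6 = 70.11
  [6→7.5]: (8.22+7.05)/2 × 1.5 = 11.4525
  [7.5→9]: (7.05+6.05)/2 × 1.5 = 9.825
  Sum = 91.3875 mcg/mL·hr
Extrapolated tail: C_last / k_e = 6.05 / 0.102 = 59.314
AUC_0→∞ = 91.3875 + 59.314 = 150.7015 mcg/mL·hr

AUC = 151 mcg/mL·hr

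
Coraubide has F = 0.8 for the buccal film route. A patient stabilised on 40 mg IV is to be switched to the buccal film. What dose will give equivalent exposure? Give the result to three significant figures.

For equal systemic exposure: F × D_ev = D_iv
D_ev = D_iv / F = 40 / 0.8 = 50 mg

D_buccal = 50.0 mg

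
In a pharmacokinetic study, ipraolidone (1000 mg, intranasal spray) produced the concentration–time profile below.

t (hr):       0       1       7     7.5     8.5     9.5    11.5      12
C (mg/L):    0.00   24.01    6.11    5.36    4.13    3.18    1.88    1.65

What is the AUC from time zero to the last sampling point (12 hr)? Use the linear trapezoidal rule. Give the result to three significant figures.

AUC = 120 mg/L·hr

Trapezoidal AUC_0→12:
  [0→1]: (0.00+24.01)/2 × 1 = 12.005
  [1→7]: (24.01+6.11)/2 × 6 = 90.36
  [7→7.5]: (6.11+5.36)/2 × 0.5 = 2.8675
  [7.5→8.5]: (5.36+4.13)/2 × 1 = 4.745
  [8.5→9.5]: (4.13+3.18)/2 × 1 = 3.655
  [9.5→11.5]: (3.18+1.88)/2 × 2 = 5.06
  [11.5→12]: (1.88+1.65)/2 × 0.5 = 0.8825
  Sum = 119.575 mg/L·hr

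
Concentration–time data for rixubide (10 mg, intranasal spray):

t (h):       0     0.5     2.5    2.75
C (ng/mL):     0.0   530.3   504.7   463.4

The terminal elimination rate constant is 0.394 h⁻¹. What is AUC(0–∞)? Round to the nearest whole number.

Trapezoidal AUC_0→2.75:
  [0→0.5]: (0.0+530.3)/2 × 0.5 = 132.575
  [0.5→2.5]: (530.3+504.7)/2 × 2 = 1035.0
  [2.5→2.75]: (504.7+463.4)/2 × 0.25 = 121.0125
  Sum = 1288.5875 ng/mL·h
Extrapolated tail: C_last / k_e = 463.4 / 0.394 = 1176.142
AUC_0→∞ = 1288.5875 + 1176.142 = 2464.7295 ng/mL·h

AUC = 2465 ng/mL·h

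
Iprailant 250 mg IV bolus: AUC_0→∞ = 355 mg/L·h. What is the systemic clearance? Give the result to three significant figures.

CL = 0.704 L/h

CL = Dose_iv / AUC_0→∞
   = 250 / 355 = 0.704225 L/h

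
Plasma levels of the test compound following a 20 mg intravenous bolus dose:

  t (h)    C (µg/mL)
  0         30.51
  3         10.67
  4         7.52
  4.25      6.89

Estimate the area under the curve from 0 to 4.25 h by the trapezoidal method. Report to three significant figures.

Trapezoidal AUC_0→4.25:
  [0→3]: (30.51+10.67)/2 × 3 = 61.77
  [3→4]: (10.67+7.52)/2 × 1 = 9.095
  [4→4.25]: (7.52+6.89)/2 × 0.25 = 1.80125
  Sum = 72.66625 µg/mL·h

AUC = 72.7 µg/mL·h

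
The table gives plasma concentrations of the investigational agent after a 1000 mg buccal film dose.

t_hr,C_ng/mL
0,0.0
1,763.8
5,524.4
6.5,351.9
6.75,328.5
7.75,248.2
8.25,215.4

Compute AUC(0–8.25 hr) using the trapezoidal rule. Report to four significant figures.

AUC = 4105 ng/mL·hr

Trapezoidal AUC_0→8.25:
  [0→1]: (0.0+763.8)/2 × 1 = 381.9
  [1→5]: (763.8+524.4)/2 × 4 = 2576.4
  [5→6.5]: (524.4+351.9)/2 × 1.5 = 657.225
  [6.5→6.75]: (351.9+328.5)/2 × 0.25 = 85.05
  [6.75→7.75]: (328.5+248.2)/2 × 1 = 288.35
  [7.75→8.25]: (248.2+215.4)/2 × 0.5 = 115.9
  Sum = 4104.825 ng/mL·hr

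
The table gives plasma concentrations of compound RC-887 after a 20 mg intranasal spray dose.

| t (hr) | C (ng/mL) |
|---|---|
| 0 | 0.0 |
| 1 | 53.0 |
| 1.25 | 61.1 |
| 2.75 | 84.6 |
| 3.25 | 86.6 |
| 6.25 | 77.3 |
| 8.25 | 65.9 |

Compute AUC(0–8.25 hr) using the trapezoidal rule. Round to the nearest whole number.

Trapezoidal AUC_0→8.25:
  [0→1]: (0.0+53.0)/2 × 1 = 26.5
  [1→1.25]: (53.0+61.1)/2 × 0.25 = 14.2625
  [1.25→2.75]: (61.1+84.6)/2 × 1.5 = 109.275
  [2.75→3.25]: (84.6+86.6)/2 × 0.5 = 42.8
  [3.25→6.25]: (86.6+77.3)/2 × 3 = 245.85
  [6.25→8.25]: (77.3+65.9)/2 × 2 = 143.2
  Sum = 581.8875 ng/mL·hr

AUC = 582 ng/mL·hr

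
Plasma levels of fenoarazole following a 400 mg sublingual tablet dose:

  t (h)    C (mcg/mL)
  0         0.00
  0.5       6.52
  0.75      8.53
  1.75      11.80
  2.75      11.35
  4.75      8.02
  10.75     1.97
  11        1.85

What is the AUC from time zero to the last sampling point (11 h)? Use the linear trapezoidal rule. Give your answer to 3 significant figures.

Trapezoidal AUC_0→11:
  [0→0.5]: (0.00+6.52)/2 × 0.5 = 1.63
  [0.5→0.75]: (6.52+8.53)/2 × 0.25 = 1.88125
  [0.75→1.75]: (8.53+11.80)/2 × 1 = 10.165
  [1.75→2.75]: (11.80+11.35)/2 × 1 = 11.575
  [2.75→4.75]: (11.35+8.02)/2 × 2 = 19.37
  [4.75→10.75]: (8.02+1.97)/2 × 6 = 29.97
  [10.75→11]: (1.97+1.85)/2 × 0.25 = 0.4775
  Sum = 75.06875 mcg/mL·h

AUC = 75.1 mcg/mL·h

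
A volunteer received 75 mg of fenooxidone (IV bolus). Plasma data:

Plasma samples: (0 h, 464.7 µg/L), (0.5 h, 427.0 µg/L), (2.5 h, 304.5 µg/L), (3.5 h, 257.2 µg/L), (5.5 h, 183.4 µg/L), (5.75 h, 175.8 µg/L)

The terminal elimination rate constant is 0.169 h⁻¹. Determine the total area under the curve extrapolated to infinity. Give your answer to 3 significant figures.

AUC = 2760 µg/L·h

Trapezoidal AUC_0→5.75:
  [0→0.5]: (464.7+427.0)/2 × 0.5 = 222.925
  [0.5→2.5]: (427.0+304.5)/2 × 2 = 731.5
  [2.5→3.5]: (304.5+257.2)/2 × 1 = 280.85
  [3.5→5.5]: (257.2+183.4)/2 × 2 = 440.6
  [5.5→5.75]: (183.4+175.8)/2 × 0.25 = 44.9
  Sum = 1720.775 µg/L·h
Extrapolated tail: C_last / k_e = 175.8 / 0.169 = 1040.237
AUC_0→∞ = 1720.775 + 1040.237 = 2761.012 µg/L·h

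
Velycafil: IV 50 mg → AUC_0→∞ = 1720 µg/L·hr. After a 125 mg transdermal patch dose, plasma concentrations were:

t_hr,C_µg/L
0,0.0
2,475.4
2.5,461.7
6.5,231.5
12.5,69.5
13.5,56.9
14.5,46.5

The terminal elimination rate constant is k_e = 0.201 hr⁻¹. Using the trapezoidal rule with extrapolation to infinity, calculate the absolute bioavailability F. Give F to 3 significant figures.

F = 0.778

Trapezoidal AUC_0→14.5 (transdermal patch):
  [0→2]: (0.0+475.4)/2 × 2 = 475.4
  [2→2.5]: (475.4+461.7)/2 × 0.5 = 234.275
  [2.5→6.5]: (461.7+231.5)/2 × 4 = 1386.4
  [6.5→12.5]: (231.5+69.5)/2 × 6 = 903.0
  [12.5→13.5]: (69.5+56.9)/2 × 1 = 63.2
  [13.5→14.5]: (56.9+46.5)/2 × 1 = 51.7
  Sum = 3113.975 µg/L·hr
Tail: C_last/k_e = 46.5/0.201 = 231.343
AUC_0→∞ (transdermal patch) = 3113.975 + 231.343 = 3345.318 µg/L·hr
F = (AUC_ev/D_ev)/(AUC_iv/D_iv) = (3345.318/125)/(1720/50) = 26.762544/34.4 = 0.7780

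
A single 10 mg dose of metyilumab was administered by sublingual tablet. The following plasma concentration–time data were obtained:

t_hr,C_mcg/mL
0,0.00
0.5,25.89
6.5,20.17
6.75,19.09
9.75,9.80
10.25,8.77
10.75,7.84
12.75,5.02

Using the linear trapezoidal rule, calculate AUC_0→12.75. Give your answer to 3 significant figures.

AUC = 215 mcg/mL·hr

Trapezoidal AUC_0→12.75:
  [0→0.5]: (0.00+25.89)/2 × 0.5 = 6.4725
  [0.5→6.5]: (25.89+20.17)/2 × 6 = 138.18
  [6.5→6.75]: (20.17+19.09)/2 × 0.25 = 4.9075
  [6.75→9.75]: (19.09+9.80)/2 × 3 = 43.335
  [9.75→10.25]: (9.80+8.77)/2 × 0.5 = 4.6425
  [10.25→10.75]: (8.77+7.84)/2 × 0.5 = 4.1525
  [10.75→12.75]: (7.84+5.02)/2 × 2 = 12.86
  Sum = 214.55 mcg/mL·hr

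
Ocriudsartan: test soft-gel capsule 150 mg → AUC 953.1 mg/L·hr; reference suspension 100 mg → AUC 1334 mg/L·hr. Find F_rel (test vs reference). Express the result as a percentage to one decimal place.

F_rel = 47.6%

F_rel = (AUC_test/D_test) / (AUC_ref/D_ref)
      = (953.1/150) / (1334/100)
      = 6.354 / 13.34 = 0.4763 = 47.63%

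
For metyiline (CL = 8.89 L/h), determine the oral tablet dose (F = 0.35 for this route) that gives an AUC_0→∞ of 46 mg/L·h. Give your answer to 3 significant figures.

Dose = 1170 mg

Dose = CL × AUC_0→∞ / F
     = 8.89 × 46 / 0.35 = 1168.4 mg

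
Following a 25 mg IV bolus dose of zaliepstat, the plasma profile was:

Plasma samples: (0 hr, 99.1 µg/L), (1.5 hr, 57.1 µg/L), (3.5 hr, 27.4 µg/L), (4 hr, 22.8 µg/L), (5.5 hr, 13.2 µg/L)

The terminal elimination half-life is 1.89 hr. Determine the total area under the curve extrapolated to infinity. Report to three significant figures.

AUC = 277 µg/L·hr

Trapezoidal AUC_0→5.5:
  [0→1.5]: (99.1+57.1)/2 × 1.5 = 117.15
  [1.5→3.5]: (57.1+27.4)/2 × 2 = 84.5
  [3.5→4]: (27.4+22.8)/2 × 0.5 = 12.55
  [4→5.5]: (22.8+13.2)/2 × 1.5 = 27.0
  Sum = 241.2 µg/L·hr
k_e = ln2 / t½ = 0.693147 / 1.89 = 0.3667 hr^-1
Extrapolated tail: C_last / k_e = 13.2 / 0.3667 = 35.997
AUC_0→∞ = 241.2 + 35.997 = 277.197 µg/L·hr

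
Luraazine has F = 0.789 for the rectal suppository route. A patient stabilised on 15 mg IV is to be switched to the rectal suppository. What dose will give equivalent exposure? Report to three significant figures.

For equal systemic exposure: F × D_ev = D_iv
D_ev = D_iv / F = 15 / 0.789 = 19.0114 mg

D_rectal = 19.0 mg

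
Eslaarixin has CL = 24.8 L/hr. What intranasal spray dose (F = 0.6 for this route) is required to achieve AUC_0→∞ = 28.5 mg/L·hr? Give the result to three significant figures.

Dose = CL × AUC_0→∞ / F
     = 24.8 × 28.5 / 0.6 = 1178 mg

Dose = 1180 mg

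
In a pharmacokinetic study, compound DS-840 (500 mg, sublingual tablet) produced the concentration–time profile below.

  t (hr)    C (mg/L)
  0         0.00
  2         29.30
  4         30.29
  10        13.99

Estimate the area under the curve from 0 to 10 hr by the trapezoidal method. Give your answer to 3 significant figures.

AUC = 222 mg/L·hr

Trapezoidal AUC_0→10:
  [0→2]: (0.00+29.30)/2 × 2 = 29.3
  [2→4]: (29.30+30.29)/2 × 2 = 59.59
  [4→10]: (30.29+13.99)/2 × 6 = 132.84
  Sum = 221.73 mg/L·hr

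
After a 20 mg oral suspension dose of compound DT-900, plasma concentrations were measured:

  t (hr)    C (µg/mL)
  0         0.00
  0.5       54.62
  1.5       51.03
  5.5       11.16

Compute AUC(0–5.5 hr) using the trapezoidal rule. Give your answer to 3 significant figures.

AUC = 191 µg/mL·hr

Trapezoidal AUC_0→5.5:
  [0→0.5]: (0.00+54.62)/2 × 0.5 = 13.655
  [0.5→1.5]: (54.62+51.03)/2 × 1 = 52.825
  [1.5→5.5]: (51.03+11.16)/2 × 4 = 124.38
  Sum = 190.86 µg/mL·hr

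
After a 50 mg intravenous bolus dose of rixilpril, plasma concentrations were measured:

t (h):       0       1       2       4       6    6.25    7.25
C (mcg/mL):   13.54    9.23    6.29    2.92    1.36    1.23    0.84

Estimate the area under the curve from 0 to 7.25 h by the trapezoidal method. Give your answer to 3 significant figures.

Trapezoidal AUC_0→7.25:
  [0→1]: (13.54+9.23)/2 × 1 = 11.385
  [1→2]: (9.23+6.29)/2 × 1 = 7.76
  [2→4]: (6.29+2.92)/2 × 2 = 9.21
  [4→6]: (2.92+1.36)/2 × 2 = 4.28
  [6→6.25]: (1.36+1.23)/2 × 0.25 = 0.32375
  [6.25→7.25]: (1.23+0.84)/2 × 1 = 1.035
  Sum = 33.99375 mcg/mL·h

AUC = 34.0 mcg/mL·h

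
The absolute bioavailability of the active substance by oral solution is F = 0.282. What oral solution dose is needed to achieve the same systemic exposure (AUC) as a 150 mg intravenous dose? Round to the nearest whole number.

D_oral = 532 mg

For equal systemic exposure: F × D_ev = D_iv
D_ev = D_iv / F = 150 / 0.282 = 531.915 mg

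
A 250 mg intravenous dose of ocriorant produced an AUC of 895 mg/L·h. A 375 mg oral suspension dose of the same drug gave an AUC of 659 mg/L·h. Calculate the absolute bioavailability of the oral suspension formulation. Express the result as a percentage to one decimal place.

F = 49.1%

F = (AUC_ev / D_ev) / (AUC_iv / D_iv)
  = (659/375) / (895/250)
  = 1.75733 / 3.58 = 0.4909
  = 49.09%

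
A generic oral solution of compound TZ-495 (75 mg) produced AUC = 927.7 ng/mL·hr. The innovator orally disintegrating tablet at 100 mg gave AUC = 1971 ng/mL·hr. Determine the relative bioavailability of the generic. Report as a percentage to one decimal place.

F_rel = (AUC_test/D_test) / (AUC_ref/D_ref)
      = (927.7/75) / (1971/100)
      = 12.3693 / 19.71 = 0.6276 = 62.76%

F_rel = 62.8%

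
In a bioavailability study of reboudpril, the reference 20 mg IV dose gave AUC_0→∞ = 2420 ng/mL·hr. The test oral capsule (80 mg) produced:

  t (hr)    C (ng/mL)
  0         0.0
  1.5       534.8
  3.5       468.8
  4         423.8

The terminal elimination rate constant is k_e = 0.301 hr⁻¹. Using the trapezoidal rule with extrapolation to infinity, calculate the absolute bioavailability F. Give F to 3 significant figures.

Trapezoidal AUC_0→4 (oral capsule):
  [0→1.5]: (0.0+534.8)/2 × 1.5 = 401.1
  [1.5→3.5]: (534.8+468.8)/2 × 2 = 1003.6
  [3.5→4]: (468.8+423.8)/2 × 0.5 = 223.15
  Sum = 1627.85 ng/mL·hr
Tail: C_last/k_e = 423.8/0.301 = 1407.973
AUC_0→∞ (oral capsule) = 1627.85 + 1407.973 = 3035.823 ng/mL·hr
F = (AUC_ev/D_ev)/(AUC_iv/D_iv) = (3035.823/80)/(2420/20) = 37.9478/121 = 0.3136

F = 0.314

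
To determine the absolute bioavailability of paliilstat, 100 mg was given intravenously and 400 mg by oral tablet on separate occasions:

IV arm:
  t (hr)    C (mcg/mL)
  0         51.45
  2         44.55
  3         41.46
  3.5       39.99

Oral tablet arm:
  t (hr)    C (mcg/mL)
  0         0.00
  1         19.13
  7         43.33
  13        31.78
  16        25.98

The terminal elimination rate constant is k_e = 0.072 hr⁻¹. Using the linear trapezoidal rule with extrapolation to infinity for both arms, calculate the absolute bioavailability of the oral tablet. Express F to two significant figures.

F = 0.30

Trapezoidal AUC_0→3.5 (IV):
  [0→2]: (51.45+44.55)/2 × 2 = 96.0
  [2→3]: (44.55+41.46)/2 × 1 = 43.005
  [3→3.5]: (41.46+39.99)/2 × 0.5 = 20.3625
  Sum = 159.3675 mcg/mL·hr
IV tail: 39.99/0.072 = 555.417; AUC_iv,0→∞ = 159.3675 + 555.417 = 714.7845 mcg/mL·hr
Trapezoidal AUC_0→16 (oral tablet):
  [0→1]: (0.00+19.13)/2 × 1 = 9.565
  [1→7]: (19.13+43.33)/2 × 6 = 187.38
  [7→13]: (43.33+31.78)/2 × 6 = 225.33
  [13→16]: (31.78+25.98)/2 × 3 = 86.64
  Sum = 508.915 mcg/mL·hr
oral tablet tail: 25.98/0.072 = 360.833; AUC_ev,0→∞ = 508.915 + 360.833 = 869.748 mcg/mL·hr
F = (AUC_ev/D_ev)/(AUC_iv/D_iv) = (869.748/400)/(714.7845/100) = 2.17437/7.147845 = 0.3042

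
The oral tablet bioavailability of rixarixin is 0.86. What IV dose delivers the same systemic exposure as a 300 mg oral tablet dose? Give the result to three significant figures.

D_iv = 258 mg

Systemic exposure from an extravascular dose = F × D_ev, so the equivalent IV dose is F × D_ev.
D_iv = F × D_ev = 0.86 × 300 = 258 mg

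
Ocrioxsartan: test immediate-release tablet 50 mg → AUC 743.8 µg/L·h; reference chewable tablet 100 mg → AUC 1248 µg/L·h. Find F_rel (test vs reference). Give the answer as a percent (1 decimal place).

F_rel = 119.2%

F_rel = (AUC_test/D_test) / (AUC_ref/D_ref)
      = (743.8/50) / (1248/100)
      = 14.876 / 12.48 = 1.1920 = 119.20%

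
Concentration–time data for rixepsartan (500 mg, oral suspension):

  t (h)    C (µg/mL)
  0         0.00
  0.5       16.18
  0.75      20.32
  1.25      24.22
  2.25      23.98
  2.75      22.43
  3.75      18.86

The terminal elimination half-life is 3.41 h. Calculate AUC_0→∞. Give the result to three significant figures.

AUC = 169 µg/mL·h

Trapezoidal AUC_0→3.75:
  [0→0.5]: (0.00+16.18)/2 × 0.5 = 4.045
  [0.5→0.75]: (16.18+20.32)/2 × 0.25 = 4.5625
  [0.75→1.25]: (20.32+24.22)/2 × 0.5 = 11.135
  [1.25→2.25]: (24.22+23.98)/2 × 1 = 24.1
  [2.25→2.75]: (23.98+22.43)/2 × 0.5 = 11.6025
  [2.75→3.75]: (22.43+18.86)/2 × 1 = 20.645
  Sum = 76.09 µg/mL·h
k_e = ln2 / t½ = 0.693147 / 3.41 = 0.2033 h^-1
Extrapolated tail: C_last / k_e = 18.86 / 0.2033 = 92.769
AUC_0→∞ = 76.09 + 92.769 = 168.859 µg/mL·h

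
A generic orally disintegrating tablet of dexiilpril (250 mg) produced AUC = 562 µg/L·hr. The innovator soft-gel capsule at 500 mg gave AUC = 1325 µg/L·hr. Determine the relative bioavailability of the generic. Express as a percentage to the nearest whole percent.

F_rel = 85%

F_rel = (AUC_test/D_test) / (AUC_ref/D_ref)
      = (562/250) / (1325/500)
      = 2.248 / 2.65 = 0.8483 = 84.83%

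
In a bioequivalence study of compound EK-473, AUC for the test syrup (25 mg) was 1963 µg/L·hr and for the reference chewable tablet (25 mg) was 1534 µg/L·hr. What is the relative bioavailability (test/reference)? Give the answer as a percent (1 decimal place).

F_rel = (AUC_test/D_test) / (AUC_ref/D_ref)
      = (1963/25) / (1534/25)
      = 78.52 / 61.36 = 1.2797 = 127.97%

F_rel = 128.0%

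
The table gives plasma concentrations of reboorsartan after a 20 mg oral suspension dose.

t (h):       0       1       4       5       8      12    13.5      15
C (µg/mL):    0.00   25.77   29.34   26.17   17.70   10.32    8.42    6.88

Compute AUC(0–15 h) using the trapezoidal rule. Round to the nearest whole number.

AUC = 271 µg/mL·h

Trapezoidal AUC_0→15:
  [0→1]: (0.00+25.77)/2 × 1 = 12.885
  [1→4]: (25.77+29.34)/2 × 3 = 82.665
  [4→5]: (29.34+26.17)/2 × 1 = 27.755
  [5→8]: (26.17+17.70)/2 × 3 = 65.805
  [8→12]: (17.70+10.32)/2 × 4 = 56.04
  [12→13.5]: (10.32+8.42)/2 × 1.5 = 14.055
  [13.5→15]: (8.42+6.88)/2 × 1.5 = 11.475
  Sum = 270.68 µg/mL·h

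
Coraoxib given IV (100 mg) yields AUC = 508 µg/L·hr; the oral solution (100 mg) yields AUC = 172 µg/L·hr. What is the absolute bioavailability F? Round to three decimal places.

F = (AUC_ev / D_ev) / (AUC_iv / D_iv)
  = (172/100) / (508/100)
  = 1.72 / 5.08 = 0.3386

F = 0.339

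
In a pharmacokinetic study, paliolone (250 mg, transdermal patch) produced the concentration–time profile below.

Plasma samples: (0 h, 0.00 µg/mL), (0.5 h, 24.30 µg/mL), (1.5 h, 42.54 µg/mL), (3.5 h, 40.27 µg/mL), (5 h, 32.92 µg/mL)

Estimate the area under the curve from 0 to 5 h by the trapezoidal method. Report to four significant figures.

AUC = 177.2 µg/mL·h

Trapezoidal AUC_0→5:
  [0→0.5]: (0.00+24.30)/2 × 0.5 = 6.075
  [0.5→1.5]: (24.30+42.54)/2 × 1 = 33.42
  [1.5→3.5]: (42.54+40.27)/2 × 2 = 82.81
  [3.5→5]: (40.27+32.92)/2 × 1.5 = 54.8925
  Sum = 177.1975 µg/mL·h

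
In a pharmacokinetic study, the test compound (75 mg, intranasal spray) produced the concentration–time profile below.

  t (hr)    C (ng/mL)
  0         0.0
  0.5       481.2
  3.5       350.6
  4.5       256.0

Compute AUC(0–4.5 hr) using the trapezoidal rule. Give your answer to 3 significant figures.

AUC = 1670 ng/mL·hr

Trapezoidal AUC_0→4.5:
  [0→0.5]: (0.0+481.2)/2 × 0.5 = 120.3
  [0.5→3.5]: (481.2+350.6)/2 × 3 = 1247.7
  [3.5→4.5]: (350.6+256.0)/2 × 1 = 303.3
  Sum = 1671.3 ng/mL·hr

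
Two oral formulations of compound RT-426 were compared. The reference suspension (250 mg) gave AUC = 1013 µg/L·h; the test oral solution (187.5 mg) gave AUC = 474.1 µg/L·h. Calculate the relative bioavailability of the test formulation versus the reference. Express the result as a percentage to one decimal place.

F_rel = (AUC_test/D_test) / (AUC_ref/D_ref)
      = (474.1/187.5) / (1013/250)
      = 2.52853 / 4.052 = 0.6240 = 62.40%

F_rel = 62.4%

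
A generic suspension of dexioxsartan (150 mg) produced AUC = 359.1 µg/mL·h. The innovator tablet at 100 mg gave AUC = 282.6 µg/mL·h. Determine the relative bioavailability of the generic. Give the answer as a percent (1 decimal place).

F_rel = 84.7%

F_rel = (AUC_test/D_test) / (AUC_ref/D_ref)
      = (359.1/150) / (282.6/100)
      = 2.394 / 2.826 = 0.8471 = 84.71%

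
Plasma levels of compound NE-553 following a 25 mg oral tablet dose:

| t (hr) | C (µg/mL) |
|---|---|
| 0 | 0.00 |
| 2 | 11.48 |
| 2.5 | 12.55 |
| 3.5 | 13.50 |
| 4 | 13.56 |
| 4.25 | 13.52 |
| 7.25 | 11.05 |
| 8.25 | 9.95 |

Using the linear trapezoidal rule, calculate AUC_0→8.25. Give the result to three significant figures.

AUC = 88.0 µg/mL·hr

Trapezoidal AUC_0→8.25:
  [0→2]: (0.00+11.48)/2 × 2 = 11.48
  [2→2.5]: (11.48+12.55)/2 × 0.5 = 6.0075
  [2.5→3.5]: (12.55+13.50)/2 × 1 = 13.025
  [3.5→4]: (13.50+13.56)/2 × 0.5 = 6.765
  [4→4.25]: (13.56+13.52)/2 × 0.25 = 3.385
  [4.25→7.25]: (13.52+11.05)/2 × 3 = 36.855
  [7.25→8.25]: (11.05+9.95)/2 × 1 = 10.5
  Sum = 88.0175 µg/mL·hr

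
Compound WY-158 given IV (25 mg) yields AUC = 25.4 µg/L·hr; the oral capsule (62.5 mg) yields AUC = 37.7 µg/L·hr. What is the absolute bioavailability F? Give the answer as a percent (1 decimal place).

F = 59.4%

F = (AUC_ev / D_ev) / (AUC_iv / D_iv)
  = (37.7/62.5) / (25.4/25)
  = 0.6032 / 1.016 = 0.5937
  = 59.37%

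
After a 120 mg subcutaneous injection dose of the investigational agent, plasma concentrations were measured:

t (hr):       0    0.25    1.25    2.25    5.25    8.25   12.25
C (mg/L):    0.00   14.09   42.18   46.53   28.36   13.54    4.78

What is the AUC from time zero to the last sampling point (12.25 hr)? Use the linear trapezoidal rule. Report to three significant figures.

AUC = 286 mg/L·hr

Trapezoidal AUC_0→12.25:
  [0→0.25]: (0.00+14.09)/2 × 0.25 = 1.76125
  [0.25→1.25]: (14.09+42.18)/2 × 1 = 28.135
  [1.25→2.25]: (42.18+46.53)/2 × 1 = 44.355
  [2.25→5.25]: (46.53+28.36)/2 × 3 = 112.335
  [5.25→8.25]: (28.36+13.54)/2 × 3 = 62.85
  [8.25→12.25]: (13.54+4.78)/2 × 4 = 36.64
  Sum = 286.07625 mg/L·hr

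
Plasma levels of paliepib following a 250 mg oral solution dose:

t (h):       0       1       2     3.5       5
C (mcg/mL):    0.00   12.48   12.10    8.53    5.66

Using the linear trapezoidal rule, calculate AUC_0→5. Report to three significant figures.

AUC = 44.6 mcg/mL·h

Trapezoidal AUC_0→5:
  [0→1]: (0.00+12.48)/2 × 1 = 6.24
  [1→2]: (12.48+12.10)/2 × 1 = 12.29
  [2→3.5]: (12.10+8.53)/2 × 1.5 = 15.4725
  [3.5→5]: (8.53+5.66)/2 × 1.5 = 10.6425
  Sum = 44.645 mcg/mL·h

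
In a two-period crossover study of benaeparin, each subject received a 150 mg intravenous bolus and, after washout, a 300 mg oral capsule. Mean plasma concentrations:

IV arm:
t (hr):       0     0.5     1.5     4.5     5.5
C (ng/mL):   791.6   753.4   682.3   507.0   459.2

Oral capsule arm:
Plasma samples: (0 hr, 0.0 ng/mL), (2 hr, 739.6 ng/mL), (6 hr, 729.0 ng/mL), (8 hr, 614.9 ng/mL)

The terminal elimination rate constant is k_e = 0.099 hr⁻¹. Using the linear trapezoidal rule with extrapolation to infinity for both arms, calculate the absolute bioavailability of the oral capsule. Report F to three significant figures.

Trapezoidal AUC_0→5.5 (IV):
  [0→0.5]: (791.6+753.4)/2 × 0.5 = 386.25
  [0.5→1.5]: (753.4+682.3)/2 × 1 = 717.85
  [1.5→4.5]: (682.3+507.0)/2 × 3 = 1783.95
  [4.5→5.5]: (507.0+459.2)/2 × 1 = 483.1
  Sum = 3371.15 ng/mL·hr
IV tail: 459.2/0.099 = 4638.384; AUC_iv,0→∞ = 3371.15 + 4638.384 = 8009.534 ng/mL·hr
Trapezoidal AUC_0→8 (oral capsule):
  [0→2]: (0.0+739.6)/2 × 2 = 739.6
  [2→6]: (739.6+729.0)/2 × 4 = 2937.2
  [6→8]: (729.0+614.9)/2 × 2 = 1343.9
  Sum = 5020.7 ng/mL·hr
oral capsule tail: 614.9/0.099 = 6211.111; AUC_ev,0→∞ = 5020.7 + 6211.111 = 11231.811 ng/mL·hr
F = (AUC_ev/D_ev)/(AUC_iv/D_iv) = (11231.811/300)/(8009.534/150) = 37.43937/53.3969 = 0.7012

F = 0.701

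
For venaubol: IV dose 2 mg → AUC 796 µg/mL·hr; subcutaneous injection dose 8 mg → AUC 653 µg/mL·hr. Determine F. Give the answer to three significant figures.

F = (AUC_ev / D_ev) / (AUC_iv / D_iv)
  = (653/8) / (796/2)
  = 81.625 / 398 = 0.2051

F = 0.205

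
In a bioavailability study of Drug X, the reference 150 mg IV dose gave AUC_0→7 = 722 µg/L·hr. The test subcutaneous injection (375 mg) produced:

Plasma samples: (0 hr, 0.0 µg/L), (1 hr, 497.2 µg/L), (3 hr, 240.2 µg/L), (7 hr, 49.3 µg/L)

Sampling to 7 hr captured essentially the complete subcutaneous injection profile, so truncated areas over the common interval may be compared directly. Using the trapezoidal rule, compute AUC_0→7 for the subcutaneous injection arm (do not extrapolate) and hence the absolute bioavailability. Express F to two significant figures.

Trapezoidal AUC_0→7 (subcutaneous injection):
  [0→1]: (0.0+497.2)/2 × 1 = 248.6
  [1→3]: (497.2+240.2)/2 × 2 = 737.4
  [3→7]: (240.2+49.3)/2 × 4 = 579.0
  Sum = 1565.0 µg/L·hr
F = (AUC_ev/D_ev)/(AUC_iv/D_iv) = (1565.0/375)/(722/150) = 4.17333/4.81333 = 0.8670

F = 0.87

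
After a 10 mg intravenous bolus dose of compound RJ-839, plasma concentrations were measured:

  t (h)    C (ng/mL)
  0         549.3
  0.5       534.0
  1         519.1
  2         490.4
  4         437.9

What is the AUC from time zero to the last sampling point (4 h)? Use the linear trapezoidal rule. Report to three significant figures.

Trapezoidal AUC_0→4:
  [0→0.5]: (549.3+534.0)/2 × 0.5 = 270.825
  [0.5→1]: (534.0+519.1)/2 × 0.5 = 263.275
  [1→2]: (519.1+490.4)/2 × 1 = 504.75
  [2→4]: (490.4+437.9)/2 × 2 = 928.3
  Sum = 1967.15 ng/mL·h

AUC = 1970 ng/mL·h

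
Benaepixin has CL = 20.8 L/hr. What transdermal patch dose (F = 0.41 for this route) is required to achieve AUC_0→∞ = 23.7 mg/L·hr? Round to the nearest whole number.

Dose = CL × AUC_0→∞ / F
     = 20.8 × 23.7 / 0.41 = 1202.34 mg

Dose = 1202 mg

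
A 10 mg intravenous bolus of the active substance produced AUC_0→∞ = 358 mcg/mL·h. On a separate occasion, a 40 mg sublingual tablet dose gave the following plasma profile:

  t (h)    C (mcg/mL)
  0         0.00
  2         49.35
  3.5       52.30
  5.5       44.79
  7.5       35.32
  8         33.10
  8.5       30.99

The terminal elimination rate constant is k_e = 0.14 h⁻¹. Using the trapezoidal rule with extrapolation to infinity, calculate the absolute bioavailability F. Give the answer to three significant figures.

F = 0.389

Trapezoidal AUC_0→8.5 (sublingual tablet):
  [0→2]: (0.00+49.35)/2 × 2 = 49.35
  [2→3.5]: (49.35+52.30)/2 × 1.5 = 76.2375
  [3.5→5.5]: (52.30+44.79)/2 × 2 = 97.09
  [5.5→7.5]: (44.79+35.32)/2 × 2 = 80.11
  [7.5→8]: (35.32+33.10)/2 × 0.5 = 17.105
  [8→8.5]: (33.10+30.99)/2 × 0.5 = 16.0225
  Sum = 335.915 mcg/mL·h
Tail: C_last/k_e = 30.99/0.14 = 221.357
AUC_0→∞ (sublingual tablet) = 335.915 + 221.357 = 557.272 mcg/mL·h
F = (AUC_ev/D_ev)/(AUC_iv/D_iv) = (557.272/40)/(358/10) = 13.9318/35.8 = 0.3892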